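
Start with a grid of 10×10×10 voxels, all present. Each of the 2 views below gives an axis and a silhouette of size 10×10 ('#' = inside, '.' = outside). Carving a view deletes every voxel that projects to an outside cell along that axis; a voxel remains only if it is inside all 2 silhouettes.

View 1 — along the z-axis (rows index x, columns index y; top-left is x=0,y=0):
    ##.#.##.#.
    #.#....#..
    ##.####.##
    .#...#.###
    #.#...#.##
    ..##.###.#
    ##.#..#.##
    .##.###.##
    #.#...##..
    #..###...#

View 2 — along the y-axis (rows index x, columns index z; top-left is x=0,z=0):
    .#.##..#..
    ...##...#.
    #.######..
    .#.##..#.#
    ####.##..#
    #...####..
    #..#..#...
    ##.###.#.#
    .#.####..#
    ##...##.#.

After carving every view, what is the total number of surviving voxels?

full grid |V| = 1000
[1] z-view keeps 55 columns → grid now 550
[2] y-view keeps 52 columns → grid now 295

voxel count = 295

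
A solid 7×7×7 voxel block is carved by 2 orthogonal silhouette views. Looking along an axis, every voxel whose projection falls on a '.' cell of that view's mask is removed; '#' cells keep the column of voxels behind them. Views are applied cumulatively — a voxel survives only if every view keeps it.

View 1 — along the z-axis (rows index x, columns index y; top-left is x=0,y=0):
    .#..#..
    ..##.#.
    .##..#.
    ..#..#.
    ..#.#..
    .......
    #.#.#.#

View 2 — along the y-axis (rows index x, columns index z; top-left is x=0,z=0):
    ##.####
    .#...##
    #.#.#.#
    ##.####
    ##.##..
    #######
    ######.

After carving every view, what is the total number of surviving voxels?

voxel count = 77

initial block: 7^3 = 343
step 1: project along z, AND mask (16/49) → |grid| = 112
step 2: project along y, AND mask (36/49) → |grid| = 77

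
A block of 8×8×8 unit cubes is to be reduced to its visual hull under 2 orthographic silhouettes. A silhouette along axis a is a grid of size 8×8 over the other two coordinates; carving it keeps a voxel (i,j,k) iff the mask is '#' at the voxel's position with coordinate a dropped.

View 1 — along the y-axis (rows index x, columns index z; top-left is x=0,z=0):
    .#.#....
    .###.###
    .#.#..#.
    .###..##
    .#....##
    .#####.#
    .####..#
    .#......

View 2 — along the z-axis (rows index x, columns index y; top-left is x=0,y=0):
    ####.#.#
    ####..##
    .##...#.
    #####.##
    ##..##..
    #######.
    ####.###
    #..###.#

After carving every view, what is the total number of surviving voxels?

start: 8×8×8 = 512 voxels
[1] y-view keeps 31 columns → grid now 248
[2] z-view keeps 45 columns → grid now 186

remaining voxels: 186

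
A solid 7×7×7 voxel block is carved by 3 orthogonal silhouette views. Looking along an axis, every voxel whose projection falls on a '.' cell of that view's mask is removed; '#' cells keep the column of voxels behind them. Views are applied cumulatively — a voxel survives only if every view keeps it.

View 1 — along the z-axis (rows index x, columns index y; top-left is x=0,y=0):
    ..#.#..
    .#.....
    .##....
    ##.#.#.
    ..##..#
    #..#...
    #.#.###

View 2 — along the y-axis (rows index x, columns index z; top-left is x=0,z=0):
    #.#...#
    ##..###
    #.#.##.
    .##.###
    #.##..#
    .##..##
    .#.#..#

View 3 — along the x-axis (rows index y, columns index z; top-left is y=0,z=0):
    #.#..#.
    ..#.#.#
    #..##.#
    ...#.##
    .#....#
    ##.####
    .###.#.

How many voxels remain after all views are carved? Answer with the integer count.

full grid |V| = 343
  1. axis=2 (XY plane), |mask|=19  ⇒  voxels=133
  2. axis=1 (XZ plane), |mask|=28  ⇒  voxels=74
  3. axis=0 (YZ plane), |mask|=25  ⇒  voxels=40

|visual hull| = 40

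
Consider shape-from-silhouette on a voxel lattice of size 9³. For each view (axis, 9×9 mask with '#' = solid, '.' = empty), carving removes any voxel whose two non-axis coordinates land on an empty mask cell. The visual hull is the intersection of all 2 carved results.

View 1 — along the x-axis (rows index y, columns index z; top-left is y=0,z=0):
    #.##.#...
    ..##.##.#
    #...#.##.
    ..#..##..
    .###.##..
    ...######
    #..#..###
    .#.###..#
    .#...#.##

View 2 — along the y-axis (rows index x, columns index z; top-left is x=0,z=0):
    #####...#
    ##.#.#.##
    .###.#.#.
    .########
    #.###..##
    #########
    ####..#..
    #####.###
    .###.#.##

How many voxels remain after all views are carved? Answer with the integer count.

265 voxels

before carving: 729 voxels (9×9×9)
step 1: project along x, AND mask (41/81) → |grid| = 369
step 2: project along y, AND mask (59/81) → |grid| = 265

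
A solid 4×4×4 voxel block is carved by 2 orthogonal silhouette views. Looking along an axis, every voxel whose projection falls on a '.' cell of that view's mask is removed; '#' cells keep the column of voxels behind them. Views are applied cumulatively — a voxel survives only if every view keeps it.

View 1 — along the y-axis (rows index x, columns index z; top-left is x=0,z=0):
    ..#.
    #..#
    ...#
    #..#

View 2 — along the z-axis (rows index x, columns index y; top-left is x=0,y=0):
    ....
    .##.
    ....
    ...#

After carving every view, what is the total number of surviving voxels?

6 voxels

before carving: 64 voxels (4×4×4)
carve view 1 (along y, XZ-mask fill 6/16): 24 voxels remain
carve view 2 (along z, XY-mask fill 3/16): 6 voxels remain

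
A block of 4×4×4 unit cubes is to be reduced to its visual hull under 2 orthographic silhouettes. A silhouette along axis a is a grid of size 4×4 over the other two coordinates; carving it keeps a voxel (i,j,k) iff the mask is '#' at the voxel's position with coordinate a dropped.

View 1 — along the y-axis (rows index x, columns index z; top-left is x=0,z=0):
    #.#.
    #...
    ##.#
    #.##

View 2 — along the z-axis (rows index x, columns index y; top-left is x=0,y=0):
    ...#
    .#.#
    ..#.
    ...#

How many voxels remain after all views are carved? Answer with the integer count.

voxel count = 10

before carving: 64 voxels (4×4×4)
  1. axis=1 (XZ plane), |mask|=9  ⇒  voxels=36
  2. axis=2 (XY plane), |mask|=5  ⇒  voxels=10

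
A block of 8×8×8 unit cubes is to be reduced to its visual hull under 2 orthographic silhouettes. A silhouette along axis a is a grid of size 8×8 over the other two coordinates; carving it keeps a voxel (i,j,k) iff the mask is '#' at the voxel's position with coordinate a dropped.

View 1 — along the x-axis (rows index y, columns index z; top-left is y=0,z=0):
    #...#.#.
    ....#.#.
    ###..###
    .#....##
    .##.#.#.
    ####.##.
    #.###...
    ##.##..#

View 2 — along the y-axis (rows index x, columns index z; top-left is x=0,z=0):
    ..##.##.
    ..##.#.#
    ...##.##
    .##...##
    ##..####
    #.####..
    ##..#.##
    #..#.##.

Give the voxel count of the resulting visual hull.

full grid |V| = 512
[1] x-view keeps 33 columns → grid now 264
[2] y-view keeps 36 columns → grid now 147

voxel count = 147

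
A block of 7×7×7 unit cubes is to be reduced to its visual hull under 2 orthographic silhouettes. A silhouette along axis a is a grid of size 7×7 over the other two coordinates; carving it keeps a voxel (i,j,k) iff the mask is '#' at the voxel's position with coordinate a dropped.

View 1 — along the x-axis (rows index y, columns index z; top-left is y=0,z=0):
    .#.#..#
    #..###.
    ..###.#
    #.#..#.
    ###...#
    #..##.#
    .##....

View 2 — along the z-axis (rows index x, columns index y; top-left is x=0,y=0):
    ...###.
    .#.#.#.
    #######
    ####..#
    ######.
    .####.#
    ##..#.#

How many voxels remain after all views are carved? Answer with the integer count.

voxel count = 114

before carving: 343 voxels (7×7×7)
  1. axis=0 (YZ plane), |mask|=24  ⇒  voxels=168
  2. axis=2 (XY plane), |mask|=33  ⇒  voxels=114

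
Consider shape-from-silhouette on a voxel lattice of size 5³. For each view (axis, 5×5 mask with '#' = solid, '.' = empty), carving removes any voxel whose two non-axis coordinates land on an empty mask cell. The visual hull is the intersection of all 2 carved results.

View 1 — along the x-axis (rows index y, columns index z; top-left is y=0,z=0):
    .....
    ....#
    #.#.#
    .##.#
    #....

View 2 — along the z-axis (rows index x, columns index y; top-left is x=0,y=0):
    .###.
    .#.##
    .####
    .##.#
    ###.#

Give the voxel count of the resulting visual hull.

|visual hull| = 30

before carving: 125 voxels (5×5×5)
V1 x: intersect with YZ mask (8 set) -- 40 left
V2 z: intersect with XY mask (17 set) -- 30 left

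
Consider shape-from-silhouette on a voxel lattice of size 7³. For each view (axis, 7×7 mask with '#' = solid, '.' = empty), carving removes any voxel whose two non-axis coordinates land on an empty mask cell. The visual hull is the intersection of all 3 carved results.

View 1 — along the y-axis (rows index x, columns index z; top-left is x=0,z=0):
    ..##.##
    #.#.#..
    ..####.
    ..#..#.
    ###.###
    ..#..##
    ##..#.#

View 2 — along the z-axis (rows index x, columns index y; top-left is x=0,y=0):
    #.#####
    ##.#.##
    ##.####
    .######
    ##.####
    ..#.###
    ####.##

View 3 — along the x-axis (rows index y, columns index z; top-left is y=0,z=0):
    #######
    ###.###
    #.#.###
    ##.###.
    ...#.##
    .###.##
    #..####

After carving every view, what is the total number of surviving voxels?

112 voxels

full grid |V| = 343
step 1: project along y, AND mask (26/49) → |grid| = 182
step 2: project along z, AND mask (39/49) → |grid| = 147
step 3: project along x, AND mask (36/49) → |grid| = 112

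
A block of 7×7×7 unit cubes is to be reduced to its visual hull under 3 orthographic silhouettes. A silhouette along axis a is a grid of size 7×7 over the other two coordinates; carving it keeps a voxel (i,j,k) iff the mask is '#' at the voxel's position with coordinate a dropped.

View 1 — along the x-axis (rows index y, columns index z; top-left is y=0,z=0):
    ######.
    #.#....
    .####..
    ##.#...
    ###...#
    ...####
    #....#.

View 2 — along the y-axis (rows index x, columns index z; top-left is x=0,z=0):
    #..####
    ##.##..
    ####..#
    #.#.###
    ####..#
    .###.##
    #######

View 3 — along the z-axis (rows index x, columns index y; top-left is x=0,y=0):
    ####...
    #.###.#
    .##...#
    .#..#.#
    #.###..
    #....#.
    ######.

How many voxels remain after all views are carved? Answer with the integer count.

full grid |V| = 343
carve view 1 (along x, YZ-mask fill 25/49): 175 voxels remain
carve view 2 (along y, XZ-mask fill 36/49): 130 voxels remain
carve view 3 (along z, XY-mask fill 27/49): 79 voxels remain

voxel count = 79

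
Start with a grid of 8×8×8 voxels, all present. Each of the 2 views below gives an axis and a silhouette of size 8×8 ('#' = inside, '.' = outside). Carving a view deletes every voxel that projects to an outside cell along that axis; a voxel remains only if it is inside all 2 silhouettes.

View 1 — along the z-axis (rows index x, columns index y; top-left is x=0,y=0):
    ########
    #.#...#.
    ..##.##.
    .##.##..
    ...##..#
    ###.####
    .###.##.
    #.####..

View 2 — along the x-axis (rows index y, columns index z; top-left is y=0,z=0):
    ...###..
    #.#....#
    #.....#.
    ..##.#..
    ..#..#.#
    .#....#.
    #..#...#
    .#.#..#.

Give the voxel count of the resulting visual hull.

voxel count = 104

start: 8×8×8 = 512 voxels
step 1: project along z, AND mask (39/64) → |grid| = 312
step 2: project along x, AND mask (22/64) → |grid| = 104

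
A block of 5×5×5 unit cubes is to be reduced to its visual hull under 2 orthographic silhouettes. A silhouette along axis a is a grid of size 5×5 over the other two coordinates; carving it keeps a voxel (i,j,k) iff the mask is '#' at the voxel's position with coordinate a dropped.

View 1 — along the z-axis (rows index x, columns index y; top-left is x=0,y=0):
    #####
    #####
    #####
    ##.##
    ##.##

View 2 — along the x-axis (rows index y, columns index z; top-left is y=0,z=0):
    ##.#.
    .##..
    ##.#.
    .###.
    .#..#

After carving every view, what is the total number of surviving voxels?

start: 5×5×5 = 125 voxels
[1] z-view keeps 23 columns → grid now 115
[2] x-view keeps 13 columns → grid now 59

remaining voxels: 59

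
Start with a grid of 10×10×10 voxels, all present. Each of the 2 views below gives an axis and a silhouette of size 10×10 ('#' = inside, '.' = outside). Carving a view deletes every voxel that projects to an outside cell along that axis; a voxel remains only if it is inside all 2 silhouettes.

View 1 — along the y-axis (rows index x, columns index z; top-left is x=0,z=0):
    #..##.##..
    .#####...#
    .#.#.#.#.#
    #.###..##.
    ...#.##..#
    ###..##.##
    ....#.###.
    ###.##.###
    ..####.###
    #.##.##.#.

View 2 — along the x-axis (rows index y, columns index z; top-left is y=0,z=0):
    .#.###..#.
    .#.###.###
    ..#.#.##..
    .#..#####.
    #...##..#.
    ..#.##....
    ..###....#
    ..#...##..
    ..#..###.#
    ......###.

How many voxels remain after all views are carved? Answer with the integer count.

initial block: 10^3 = 1000
step 1: project along y, AND mask (58/100) → |grid| = 580
step 2: project along x, AND mask (44/100) → |grid| = 261

|visual hull| = 261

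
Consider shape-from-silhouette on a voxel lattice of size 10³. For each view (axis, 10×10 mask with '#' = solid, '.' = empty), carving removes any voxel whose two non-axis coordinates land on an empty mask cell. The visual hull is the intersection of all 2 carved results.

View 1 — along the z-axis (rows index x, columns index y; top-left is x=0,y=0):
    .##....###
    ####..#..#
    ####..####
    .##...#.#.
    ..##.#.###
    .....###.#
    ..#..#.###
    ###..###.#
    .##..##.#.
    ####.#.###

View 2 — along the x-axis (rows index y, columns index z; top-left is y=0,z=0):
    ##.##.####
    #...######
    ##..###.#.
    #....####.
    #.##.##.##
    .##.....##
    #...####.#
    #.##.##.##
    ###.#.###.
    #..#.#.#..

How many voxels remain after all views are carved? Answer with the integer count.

start: 10×10×10 = 1000 voxels
carve view 1 (along z, XY-mask fill 58/100): 580 voxels remain
carve view 2 (along x, YZ-mask fill 61/100): 345 voxels remain

remaining voxels: 345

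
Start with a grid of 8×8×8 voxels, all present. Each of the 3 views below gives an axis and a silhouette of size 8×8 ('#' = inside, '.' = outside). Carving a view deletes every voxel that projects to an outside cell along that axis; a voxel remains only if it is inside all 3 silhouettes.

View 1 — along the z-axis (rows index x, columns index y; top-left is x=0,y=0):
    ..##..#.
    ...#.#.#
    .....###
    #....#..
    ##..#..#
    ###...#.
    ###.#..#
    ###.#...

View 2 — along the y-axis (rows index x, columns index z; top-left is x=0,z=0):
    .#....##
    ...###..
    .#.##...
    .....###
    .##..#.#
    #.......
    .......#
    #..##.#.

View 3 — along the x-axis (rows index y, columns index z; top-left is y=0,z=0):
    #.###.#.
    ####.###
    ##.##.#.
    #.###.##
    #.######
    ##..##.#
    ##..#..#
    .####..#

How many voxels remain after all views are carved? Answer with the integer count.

|visual hull| = 55

initial block: 8^3 = 512
[1] z-view keeps 28 columns → grid now 224
[2] y-view keeps 22 columns → grid now 74
[3] x-view keeps 44 columns → grid now 55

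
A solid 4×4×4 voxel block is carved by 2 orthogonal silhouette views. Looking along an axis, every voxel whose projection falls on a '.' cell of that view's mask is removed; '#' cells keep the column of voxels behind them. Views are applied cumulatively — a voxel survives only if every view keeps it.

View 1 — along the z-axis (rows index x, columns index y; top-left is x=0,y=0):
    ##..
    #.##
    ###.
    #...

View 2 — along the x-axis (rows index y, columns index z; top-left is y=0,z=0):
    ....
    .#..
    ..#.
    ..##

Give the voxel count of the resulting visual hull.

start: 4×4×4 = 64 voxels
carve view 1 (along z, XY-mask fill 9/16): 36 voxels remain
carve view 2 (along x, YZ-mask fill 4/16): 6 voxels remain

remaining voxels: 6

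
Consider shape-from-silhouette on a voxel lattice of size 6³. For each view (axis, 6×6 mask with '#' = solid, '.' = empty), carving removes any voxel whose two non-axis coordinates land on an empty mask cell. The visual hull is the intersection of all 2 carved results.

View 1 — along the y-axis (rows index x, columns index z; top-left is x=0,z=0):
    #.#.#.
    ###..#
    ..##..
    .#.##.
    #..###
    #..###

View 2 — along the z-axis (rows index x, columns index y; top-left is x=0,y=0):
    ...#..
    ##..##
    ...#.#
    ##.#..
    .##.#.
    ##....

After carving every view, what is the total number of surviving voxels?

|visual hull| = 52

start: 6×6×6 = 216 voxels
step 1: project along y, AND mask (20/36) → |grid| = 120
step 2: project along z, AND mask (15/36) → |grid| = 52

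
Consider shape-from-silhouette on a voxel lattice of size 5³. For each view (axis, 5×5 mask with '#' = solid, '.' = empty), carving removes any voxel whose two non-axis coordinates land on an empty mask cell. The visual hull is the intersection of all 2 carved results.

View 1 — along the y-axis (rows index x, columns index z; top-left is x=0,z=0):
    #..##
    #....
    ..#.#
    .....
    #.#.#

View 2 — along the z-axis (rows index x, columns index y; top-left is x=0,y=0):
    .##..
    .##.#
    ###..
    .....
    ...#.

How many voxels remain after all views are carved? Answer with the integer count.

remaining voxels: 18

initial block: 5^3 = 125
[1] y-view keeps 9 columns → grid now 45
[2] z-view keeps 9 columns → grid now 18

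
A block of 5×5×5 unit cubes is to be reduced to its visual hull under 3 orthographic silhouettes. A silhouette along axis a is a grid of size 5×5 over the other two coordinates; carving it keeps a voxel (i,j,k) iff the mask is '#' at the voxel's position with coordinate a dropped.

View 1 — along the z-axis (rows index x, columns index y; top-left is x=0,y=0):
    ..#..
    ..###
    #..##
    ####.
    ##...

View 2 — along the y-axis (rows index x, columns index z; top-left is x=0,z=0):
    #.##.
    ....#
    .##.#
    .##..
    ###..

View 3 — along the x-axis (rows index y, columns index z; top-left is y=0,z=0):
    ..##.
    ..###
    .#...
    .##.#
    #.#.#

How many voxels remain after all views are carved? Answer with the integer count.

full grid |V| = 125
carve view 1 (along z, XY-mask fill 13/25): 65 voxels remain
carve view 2 (along y, XZ-mask fill 12/25): 29 voxels remain
carve view 3 (along x, YZ-mask fill 12/25): 15 voxels remain

remaining voxels: 15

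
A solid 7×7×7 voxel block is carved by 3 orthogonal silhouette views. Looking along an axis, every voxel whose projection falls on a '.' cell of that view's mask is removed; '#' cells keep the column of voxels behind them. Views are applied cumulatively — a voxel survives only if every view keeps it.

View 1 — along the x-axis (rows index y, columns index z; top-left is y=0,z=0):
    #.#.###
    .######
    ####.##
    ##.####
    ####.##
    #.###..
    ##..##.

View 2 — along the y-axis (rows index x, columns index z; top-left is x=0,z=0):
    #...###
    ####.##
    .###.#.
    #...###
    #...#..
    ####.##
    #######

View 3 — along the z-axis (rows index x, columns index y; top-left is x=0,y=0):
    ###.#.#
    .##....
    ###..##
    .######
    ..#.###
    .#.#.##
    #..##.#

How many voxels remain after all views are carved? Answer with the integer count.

initial block: 7^3 = 343
[1] x-view keeps 37 columns → grid now 259
[2] y-view keeps 33 columns → grid now 177
[3] z-view keeps 30 columns → grid now 102

voxel count = 102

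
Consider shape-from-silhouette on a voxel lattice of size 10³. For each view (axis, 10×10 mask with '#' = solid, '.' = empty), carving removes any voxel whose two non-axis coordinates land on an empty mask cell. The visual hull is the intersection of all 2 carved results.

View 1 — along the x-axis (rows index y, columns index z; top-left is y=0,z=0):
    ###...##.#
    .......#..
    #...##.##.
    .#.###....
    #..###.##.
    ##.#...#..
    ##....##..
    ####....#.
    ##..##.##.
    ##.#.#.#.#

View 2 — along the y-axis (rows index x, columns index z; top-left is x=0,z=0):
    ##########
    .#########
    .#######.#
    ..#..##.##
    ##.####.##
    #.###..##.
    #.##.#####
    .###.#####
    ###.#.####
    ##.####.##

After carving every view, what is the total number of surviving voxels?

349 voxels

initial block: 10^3 = 1000
[1] x-view keeps 47 columns → grid now 470
[2] y-view keeps 78 columns → grid now 349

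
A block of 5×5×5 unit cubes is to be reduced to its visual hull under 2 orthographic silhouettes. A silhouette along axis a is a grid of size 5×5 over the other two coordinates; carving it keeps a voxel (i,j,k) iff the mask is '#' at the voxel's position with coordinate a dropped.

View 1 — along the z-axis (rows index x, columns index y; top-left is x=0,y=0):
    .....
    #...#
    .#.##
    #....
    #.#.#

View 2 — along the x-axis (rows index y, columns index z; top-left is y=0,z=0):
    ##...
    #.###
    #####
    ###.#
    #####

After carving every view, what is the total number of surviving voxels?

voxel count = 34

before carving: 125 voxels (5×5×5)
carve view 1 (along z, XY-mask fill 9/25): 45 voxels remain
carve view 2 (along x, YZ-mask fill 20/25): 34 voxels remain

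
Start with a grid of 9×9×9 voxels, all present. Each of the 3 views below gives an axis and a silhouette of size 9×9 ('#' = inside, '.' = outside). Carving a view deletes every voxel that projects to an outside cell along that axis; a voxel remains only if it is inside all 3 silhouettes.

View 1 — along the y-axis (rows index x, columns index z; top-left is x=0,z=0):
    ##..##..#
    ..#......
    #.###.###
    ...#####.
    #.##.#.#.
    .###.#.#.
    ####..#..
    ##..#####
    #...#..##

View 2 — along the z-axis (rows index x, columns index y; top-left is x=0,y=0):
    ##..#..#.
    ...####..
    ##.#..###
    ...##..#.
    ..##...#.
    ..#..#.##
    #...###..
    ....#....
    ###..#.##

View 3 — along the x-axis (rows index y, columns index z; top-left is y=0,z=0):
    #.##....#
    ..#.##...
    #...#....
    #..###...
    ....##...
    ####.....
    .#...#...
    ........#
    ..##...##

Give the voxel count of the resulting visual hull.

full grid |V| = 729
[1] y-view keeps 44 columns → grid now 396
[2] z-view keeps 35 columns → grid now 167
[3] x-view keeps 26 columns → grid now 56

|visual hull| = 56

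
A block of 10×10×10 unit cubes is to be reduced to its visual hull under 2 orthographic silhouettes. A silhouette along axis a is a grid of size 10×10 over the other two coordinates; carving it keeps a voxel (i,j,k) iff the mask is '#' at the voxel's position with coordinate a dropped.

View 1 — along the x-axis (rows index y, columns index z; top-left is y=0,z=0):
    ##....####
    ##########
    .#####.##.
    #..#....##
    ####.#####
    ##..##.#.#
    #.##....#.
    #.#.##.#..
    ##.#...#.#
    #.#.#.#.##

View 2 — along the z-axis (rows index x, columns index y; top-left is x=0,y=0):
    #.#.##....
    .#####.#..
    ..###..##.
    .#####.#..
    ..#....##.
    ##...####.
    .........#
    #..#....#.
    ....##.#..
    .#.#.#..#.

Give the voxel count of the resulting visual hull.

start: 10×10×10 = 1000 voxels
V1 x: intersect with YZ mask (62 set) -- 620 left
V2 z: intersect with XY mask (41 set) -- 259 left

259 voxels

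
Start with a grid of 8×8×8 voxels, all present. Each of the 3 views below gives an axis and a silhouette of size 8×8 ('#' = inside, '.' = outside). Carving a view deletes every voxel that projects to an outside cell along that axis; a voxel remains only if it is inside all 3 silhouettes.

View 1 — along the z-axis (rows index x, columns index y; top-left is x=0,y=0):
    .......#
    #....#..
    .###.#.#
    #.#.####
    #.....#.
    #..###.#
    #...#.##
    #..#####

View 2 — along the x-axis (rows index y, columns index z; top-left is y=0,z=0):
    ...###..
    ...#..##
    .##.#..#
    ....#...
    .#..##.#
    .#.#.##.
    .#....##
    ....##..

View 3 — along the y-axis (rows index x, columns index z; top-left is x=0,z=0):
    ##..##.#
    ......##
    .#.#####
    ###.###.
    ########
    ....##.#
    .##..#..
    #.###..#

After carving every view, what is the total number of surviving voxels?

initial block: 8^3 = 512
step 1: project along z, AND mask (31/64) → |grid| = 248
step 2: project along x, AND mask (24/64) → |grid| = 92
step 3: project along y, AND mask (38/64) → |grid| = 59

voxel count = 59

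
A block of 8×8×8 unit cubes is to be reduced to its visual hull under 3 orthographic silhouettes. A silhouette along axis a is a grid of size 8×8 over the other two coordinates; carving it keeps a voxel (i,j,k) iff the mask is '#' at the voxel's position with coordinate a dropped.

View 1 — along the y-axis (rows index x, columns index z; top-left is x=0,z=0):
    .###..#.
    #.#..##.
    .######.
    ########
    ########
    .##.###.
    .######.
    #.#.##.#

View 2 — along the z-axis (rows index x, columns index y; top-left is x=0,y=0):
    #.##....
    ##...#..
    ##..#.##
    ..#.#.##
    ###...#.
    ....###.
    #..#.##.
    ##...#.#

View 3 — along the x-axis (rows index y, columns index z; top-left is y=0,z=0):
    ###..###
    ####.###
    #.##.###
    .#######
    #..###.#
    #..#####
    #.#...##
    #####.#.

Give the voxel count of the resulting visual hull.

initial block: 8^3 = 512
carve view 1 (along y, XZ-mask fill 46/64): 368 voxels remain
carve view 2 (along z, XY-mask fill 30/64): 177 voxels remain
carve view 3 (along x, YZ-mask fill 47/64): 122 voxels remain

122 voxels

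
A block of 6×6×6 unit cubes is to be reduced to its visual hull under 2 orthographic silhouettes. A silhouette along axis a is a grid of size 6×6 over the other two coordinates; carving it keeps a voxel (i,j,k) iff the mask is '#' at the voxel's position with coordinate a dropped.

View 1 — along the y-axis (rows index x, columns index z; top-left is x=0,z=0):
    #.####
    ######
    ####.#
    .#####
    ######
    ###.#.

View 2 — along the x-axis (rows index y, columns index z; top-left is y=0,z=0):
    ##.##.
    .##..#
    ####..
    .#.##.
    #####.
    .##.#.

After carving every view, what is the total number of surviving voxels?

114 voxels

start: 6×6×6 = 216 voxels
carve view 1 (along y, XZ-mask fill 31/36): 186 voxels remain
carve view 2 (along x, YZ-mask fill 22/36): 114 voxels remain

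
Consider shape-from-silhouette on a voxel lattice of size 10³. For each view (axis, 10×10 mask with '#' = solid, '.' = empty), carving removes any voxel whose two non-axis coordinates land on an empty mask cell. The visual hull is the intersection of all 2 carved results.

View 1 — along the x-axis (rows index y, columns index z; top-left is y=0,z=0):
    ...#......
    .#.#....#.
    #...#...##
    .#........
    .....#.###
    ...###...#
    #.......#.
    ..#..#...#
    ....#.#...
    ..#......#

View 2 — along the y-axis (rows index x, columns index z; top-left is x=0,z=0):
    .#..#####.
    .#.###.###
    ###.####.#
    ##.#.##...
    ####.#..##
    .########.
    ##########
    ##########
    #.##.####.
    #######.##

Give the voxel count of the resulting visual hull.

full grid |V| = 1000
after view 1 [x-axis, 26 of 100 cells solid] → remaining = 260
after view 2 [y-axis, 77 of 100 cells solid] → remaining = 198

198 voxels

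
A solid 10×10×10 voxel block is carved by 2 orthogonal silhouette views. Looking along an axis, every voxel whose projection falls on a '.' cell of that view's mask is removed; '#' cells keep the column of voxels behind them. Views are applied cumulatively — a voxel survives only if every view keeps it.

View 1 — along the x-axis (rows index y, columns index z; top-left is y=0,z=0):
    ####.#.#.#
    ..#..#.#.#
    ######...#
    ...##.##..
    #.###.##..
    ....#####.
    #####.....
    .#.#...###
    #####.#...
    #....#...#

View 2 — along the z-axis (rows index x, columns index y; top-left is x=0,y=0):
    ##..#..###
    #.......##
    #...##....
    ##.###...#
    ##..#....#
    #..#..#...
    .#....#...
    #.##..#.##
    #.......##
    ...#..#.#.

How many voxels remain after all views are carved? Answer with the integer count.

start: 10×10×10 = 1000 voxels
  1. axis=0 (YZ plane), |mask|=52  ⇒  voxels=520
  2. axis=2 (XY plane), |mask|=39  ⇒  voxels=202

|visual hull| = 202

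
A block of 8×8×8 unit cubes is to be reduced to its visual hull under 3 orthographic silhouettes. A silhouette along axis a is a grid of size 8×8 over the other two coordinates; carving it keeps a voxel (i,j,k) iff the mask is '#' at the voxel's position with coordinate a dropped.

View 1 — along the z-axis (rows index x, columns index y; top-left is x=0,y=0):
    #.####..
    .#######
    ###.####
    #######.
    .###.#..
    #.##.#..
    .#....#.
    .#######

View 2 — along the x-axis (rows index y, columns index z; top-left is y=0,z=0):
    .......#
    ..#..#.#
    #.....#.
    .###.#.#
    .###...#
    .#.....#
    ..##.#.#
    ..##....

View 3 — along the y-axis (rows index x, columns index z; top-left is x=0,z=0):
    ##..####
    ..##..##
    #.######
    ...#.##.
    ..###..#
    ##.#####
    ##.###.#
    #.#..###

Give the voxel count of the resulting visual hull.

remaining voxels: 83

start: 8×8×8 = 512 voxels
after view 1 [z-axis, 43 of 64 cells solid] → remaining = 344
after view 2 [x-axis, 23 of 64 cells solid] → remaining = 126
after view 3 [y-axis, 42 of 64 cells solid] → remaining = 83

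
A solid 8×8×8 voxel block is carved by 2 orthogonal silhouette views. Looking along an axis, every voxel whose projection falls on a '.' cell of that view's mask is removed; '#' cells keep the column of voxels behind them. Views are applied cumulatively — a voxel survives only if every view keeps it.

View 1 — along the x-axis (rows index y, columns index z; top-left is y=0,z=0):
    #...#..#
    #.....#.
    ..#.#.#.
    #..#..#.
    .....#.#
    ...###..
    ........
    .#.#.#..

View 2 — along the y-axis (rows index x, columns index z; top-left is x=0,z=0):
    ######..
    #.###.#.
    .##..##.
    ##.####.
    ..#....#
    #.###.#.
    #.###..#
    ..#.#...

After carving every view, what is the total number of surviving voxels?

83 voxels

before carving: 512 voxels (8×8×8)
step 1: project along x, AND mask (19/64) → |grid| = 152
step 2: project along y, AND mask (35/64) → |grid| = 83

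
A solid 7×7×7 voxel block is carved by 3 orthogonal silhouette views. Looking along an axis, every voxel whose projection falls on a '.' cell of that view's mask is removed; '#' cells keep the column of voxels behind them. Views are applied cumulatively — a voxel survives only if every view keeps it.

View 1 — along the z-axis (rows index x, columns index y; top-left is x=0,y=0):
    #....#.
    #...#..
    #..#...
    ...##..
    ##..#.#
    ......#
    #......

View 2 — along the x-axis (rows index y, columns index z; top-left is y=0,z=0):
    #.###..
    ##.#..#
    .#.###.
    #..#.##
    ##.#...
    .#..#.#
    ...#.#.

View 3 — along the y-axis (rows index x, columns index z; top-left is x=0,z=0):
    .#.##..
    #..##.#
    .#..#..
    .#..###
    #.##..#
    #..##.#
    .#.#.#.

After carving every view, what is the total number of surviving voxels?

voxel count = 24

start: 7×7×7 = 343 voxels
carve view 1 (along z, XY-mask fill 14/49): 98 voxels remain
carve view 2 (along x, YZ-mask fill 24/49): 48 voxels remain
carve view 3 (along y, XZ-mask fill 24/49): 24 voxels remain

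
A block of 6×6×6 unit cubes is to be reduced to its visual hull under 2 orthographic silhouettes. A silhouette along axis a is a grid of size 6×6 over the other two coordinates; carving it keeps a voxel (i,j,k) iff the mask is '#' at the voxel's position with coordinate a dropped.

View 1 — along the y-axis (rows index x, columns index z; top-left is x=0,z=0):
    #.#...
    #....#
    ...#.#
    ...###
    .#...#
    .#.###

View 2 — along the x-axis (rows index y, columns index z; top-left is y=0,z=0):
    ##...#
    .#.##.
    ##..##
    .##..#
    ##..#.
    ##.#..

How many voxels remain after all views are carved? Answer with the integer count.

full grid |V| = 216
after view 1 [y-axis, 15 of 36 cells solid] → remaining = 90
after view 2 [x-axis, 19 of 36 cells solid] → remaining = 48

remaining voxels: 48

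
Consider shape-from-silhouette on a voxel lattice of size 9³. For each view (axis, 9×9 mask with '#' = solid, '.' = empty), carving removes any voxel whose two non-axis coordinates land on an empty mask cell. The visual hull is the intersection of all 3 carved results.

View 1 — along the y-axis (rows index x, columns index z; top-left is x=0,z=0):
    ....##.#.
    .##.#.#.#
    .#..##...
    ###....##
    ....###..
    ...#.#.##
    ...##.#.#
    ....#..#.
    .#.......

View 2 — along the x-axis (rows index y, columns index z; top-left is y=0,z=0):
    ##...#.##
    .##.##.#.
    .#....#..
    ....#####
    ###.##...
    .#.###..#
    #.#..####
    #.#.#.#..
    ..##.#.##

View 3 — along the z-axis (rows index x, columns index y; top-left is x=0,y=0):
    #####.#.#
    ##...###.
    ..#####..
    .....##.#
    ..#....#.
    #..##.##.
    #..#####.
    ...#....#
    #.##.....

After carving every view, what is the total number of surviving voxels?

full grid |V| = 729
carve view 1 (along y, XZ-mask fill 30/81): 270 voxels remain
carve view 2 (along x, YZ-mask fill 42/81): 148 voxels remain
carve view 3 (along z, XY-mask fill 38/81): 77 voxels remain

77 voxels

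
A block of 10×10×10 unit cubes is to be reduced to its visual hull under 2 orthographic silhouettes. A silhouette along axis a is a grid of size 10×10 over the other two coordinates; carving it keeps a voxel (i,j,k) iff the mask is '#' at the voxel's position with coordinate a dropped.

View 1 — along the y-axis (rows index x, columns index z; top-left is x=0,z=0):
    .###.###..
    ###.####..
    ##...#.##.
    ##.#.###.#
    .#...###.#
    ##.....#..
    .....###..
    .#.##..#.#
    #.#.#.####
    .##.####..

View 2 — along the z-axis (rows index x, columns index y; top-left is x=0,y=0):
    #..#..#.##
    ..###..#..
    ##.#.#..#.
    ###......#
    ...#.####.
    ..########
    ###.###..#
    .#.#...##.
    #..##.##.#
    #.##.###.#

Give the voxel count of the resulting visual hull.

285 voxels

start: 10×10×10 = 1000 voxels
  1. axis=1 (XZ plane), |mask|=54  ⇒  voxels=540
  2. axis=2 (XY plane), |mask|=55  ⇒  voxels=285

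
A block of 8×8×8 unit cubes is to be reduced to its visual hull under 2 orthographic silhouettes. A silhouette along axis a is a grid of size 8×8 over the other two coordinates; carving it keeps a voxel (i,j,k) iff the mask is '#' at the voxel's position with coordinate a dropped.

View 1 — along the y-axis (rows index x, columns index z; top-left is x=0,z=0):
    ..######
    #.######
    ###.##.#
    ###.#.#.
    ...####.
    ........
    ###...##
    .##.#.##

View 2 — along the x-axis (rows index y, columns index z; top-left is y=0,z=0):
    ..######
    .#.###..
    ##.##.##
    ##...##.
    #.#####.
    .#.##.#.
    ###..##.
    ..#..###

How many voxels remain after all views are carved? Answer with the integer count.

remaining voxels: 186

start: 8×8×8 = 512 voxels
after view 1 [y-axis, 38 of 64 cells solid] → remaining = 304
after view 2 [x-axis, 39 of 64 cells solid] → remaining = 186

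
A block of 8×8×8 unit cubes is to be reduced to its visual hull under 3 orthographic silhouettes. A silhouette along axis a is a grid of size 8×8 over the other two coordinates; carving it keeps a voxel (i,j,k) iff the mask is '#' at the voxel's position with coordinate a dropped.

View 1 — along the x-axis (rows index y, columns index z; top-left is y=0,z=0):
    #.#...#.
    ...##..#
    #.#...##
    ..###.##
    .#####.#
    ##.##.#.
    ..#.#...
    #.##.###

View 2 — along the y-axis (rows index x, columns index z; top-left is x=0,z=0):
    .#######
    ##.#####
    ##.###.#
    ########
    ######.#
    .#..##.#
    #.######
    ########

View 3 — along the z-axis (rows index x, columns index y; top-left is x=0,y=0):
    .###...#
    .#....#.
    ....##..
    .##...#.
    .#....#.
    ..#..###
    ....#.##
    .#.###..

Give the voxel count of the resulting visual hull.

full grid |V| = 512
[1] x-view keeps 34 columns → grid now 272
[2] y-view keeps 54 columns → grid now 224
[3] z-view keeps 24 columns → grid now 81

|visual hull| = 81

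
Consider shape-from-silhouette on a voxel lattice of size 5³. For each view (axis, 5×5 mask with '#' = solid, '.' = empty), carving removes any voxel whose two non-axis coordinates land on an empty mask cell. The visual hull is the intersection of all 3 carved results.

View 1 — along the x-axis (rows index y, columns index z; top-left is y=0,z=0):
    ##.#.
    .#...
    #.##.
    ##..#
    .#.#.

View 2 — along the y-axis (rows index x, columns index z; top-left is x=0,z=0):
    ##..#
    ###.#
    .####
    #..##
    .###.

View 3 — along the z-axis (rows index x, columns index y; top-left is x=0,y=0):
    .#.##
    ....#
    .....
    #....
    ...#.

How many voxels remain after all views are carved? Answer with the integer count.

initial block: 5^3 = 125
carve view 1 (along x, YZ-mask fill 12/25): 60 voxels remain
carve view 2 (along y, XZ-mask fill 17/25): 41 voxels remain
carve view 3 (along z, XY-mask fill 6/25): 9 voxels remain

9 voxels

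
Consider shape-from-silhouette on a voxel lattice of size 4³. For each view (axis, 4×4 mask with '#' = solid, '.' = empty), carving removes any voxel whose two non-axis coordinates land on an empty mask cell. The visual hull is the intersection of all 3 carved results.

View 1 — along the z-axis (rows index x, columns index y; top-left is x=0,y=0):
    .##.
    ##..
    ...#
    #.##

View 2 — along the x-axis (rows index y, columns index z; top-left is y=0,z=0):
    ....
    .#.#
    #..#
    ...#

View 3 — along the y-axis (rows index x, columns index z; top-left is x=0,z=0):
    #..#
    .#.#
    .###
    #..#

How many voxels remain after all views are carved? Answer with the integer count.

start: 4×4×4 = 64 voxels
V1 z: intersect with XY mask (8 set) -- 32 left
V2 x: intersect with YZ mask (5 set) -- 10 left
V3 y: intersect with XZ mask (9 set) -- 9 left

|visual hull| = 9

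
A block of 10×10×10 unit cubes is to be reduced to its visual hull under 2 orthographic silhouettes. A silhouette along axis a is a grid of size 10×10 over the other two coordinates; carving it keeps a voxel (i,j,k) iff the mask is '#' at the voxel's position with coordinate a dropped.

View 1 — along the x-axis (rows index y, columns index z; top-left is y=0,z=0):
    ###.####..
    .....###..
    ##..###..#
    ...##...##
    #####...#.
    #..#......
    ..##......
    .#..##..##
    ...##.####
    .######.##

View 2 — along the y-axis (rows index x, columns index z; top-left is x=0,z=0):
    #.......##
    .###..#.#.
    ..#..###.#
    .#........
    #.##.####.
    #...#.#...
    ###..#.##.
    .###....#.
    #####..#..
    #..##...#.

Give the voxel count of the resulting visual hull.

full grid |V| = 1000
V1 x: intersect with YZ mask (49 set) -- 490 left
V2 y: intersect with XZ mask (44 set) -- 211 left

voxel count = 211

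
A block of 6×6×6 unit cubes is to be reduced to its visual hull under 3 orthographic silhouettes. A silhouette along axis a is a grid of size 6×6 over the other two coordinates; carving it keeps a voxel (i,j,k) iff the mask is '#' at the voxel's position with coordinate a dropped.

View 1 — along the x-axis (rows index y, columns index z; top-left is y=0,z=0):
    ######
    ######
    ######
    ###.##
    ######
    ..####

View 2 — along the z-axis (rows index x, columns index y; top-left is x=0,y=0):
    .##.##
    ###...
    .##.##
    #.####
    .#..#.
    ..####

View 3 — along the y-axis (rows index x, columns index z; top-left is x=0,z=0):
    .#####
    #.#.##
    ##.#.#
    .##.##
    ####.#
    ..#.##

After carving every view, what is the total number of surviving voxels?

initial block: 6^3 = 216
[1] x-view keeps 33 columns → grid now 198
[2] z-view keeps 22 columns → grid now 122
[3] y-view keeps 25 columns → grid now 86

voxel count = 86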